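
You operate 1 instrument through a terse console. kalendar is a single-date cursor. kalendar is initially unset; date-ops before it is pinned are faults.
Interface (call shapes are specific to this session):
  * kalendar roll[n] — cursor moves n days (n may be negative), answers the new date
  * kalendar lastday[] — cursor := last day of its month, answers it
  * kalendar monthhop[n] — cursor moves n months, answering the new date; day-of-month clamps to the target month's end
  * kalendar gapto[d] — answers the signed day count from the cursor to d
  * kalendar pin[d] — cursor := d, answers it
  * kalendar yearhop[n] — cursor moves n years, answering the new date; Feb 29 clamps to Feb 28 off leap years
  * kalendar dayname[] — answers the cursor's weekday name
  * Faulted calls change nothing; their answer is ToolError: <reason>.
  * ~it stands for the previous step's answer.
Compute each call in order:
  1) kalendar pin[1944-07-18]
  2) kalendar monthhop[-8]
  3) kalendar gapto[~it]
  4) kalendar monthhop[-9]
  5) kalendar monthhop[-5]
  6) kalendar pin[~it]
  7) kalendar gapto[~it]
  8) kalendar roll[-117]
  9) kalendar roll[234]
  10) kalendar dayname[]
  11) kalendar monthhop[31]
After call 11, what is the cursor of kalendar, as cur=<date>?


Calling kalendar pin passing d: 1944-07-18: 1944-07-18.
I run kalendar monthhop passing n: -8, giving 1943-11-18.
Using kalendar gapto passing d: ~it: 0.
Invoking kalendar monthhop passing n: -9, which returns 1943-02-18.
I try kalendar monthhop passing n: -5, and observe 1942-09-18.
I try kalendar pin passing d: ~it, and observe 1942-09-18.
I use kalendar gapto passing d: ~it, and get 0.
I use kalendar roll passing n: -117, giving 1942-05-24.
Then kalendar roll passing n: 234: 1943-01-13.
Calling kalendar dayname, and observe Wednesday.
Calling kalendar monthhop passing n: 31, which returns 1945-08-13.

Answer: cur=1945-08-13


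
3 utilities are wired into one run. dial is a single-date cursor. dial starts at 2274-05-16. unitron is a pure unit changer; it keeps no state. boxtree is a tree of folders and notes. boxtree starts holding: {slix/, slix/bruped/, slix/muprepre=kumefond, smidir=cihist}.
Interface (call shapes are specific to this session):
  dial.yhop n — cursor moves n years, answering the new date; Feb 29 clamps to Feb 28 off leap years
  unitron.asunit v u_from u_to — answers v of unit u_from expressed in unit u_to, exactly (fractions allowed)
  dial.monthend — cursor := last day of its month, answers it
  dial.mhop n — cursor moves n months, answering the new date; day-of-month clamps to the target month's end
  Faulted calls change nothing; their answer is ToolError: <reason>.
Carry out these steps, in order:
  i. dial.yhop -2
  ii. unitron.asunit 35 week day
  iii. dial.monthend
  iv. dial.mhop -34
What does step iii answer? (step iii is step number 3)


~$ dial.yhop n→-2
[out] 2272-05-16
~$ unitron.asunit v→35 u_from→week u_to→day
[out] 245
~$ dial.monthend
[out] 2272-05-31
~$ dial.mhop n→-34
[out] 2269-07-31

Answer: 2272-05-31


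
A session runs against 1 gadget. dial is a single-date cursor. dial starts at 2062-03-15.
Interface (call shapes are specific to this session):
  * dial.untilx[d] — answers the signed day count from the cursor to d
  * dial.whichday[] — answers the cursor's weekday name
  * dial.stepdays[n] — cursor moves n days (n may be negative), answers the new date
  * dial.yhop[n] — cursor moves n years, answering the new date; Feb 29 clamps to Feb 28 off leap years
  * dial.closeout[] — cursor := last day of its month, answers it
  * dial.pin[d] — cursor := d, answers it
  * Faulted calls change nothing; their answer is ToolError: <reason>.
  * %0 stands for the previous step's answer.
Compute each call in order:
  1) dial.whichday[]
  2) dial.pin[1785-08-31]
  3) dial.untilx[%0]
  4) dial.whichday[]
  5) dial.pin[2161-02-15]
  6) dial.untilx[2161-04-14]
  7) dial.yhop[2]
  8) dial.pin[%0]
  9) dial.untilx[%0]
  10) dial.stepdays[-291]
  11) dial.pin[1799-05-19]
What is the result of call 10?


// dial.whichday() => Wednesday
// dial.pin(1785-08-31) => 1785-08-31
// dial.untilx(%0) => 0
// dial.whichday() => Wednesday
// dial.pin(2161-02-15) => 2161-02-15
// dial.untilx(2161-04-14) => 58
// dial.yhop(2) => 2163-02-15
// dial.pin(%0) => 2163-02-15
// dial.untilx(%0) => 0
// dial.stepdays(-291) => 2162-04-30
// dial.pin(1799-05-19) => 1799-05-19

Answer: 2162-04-30


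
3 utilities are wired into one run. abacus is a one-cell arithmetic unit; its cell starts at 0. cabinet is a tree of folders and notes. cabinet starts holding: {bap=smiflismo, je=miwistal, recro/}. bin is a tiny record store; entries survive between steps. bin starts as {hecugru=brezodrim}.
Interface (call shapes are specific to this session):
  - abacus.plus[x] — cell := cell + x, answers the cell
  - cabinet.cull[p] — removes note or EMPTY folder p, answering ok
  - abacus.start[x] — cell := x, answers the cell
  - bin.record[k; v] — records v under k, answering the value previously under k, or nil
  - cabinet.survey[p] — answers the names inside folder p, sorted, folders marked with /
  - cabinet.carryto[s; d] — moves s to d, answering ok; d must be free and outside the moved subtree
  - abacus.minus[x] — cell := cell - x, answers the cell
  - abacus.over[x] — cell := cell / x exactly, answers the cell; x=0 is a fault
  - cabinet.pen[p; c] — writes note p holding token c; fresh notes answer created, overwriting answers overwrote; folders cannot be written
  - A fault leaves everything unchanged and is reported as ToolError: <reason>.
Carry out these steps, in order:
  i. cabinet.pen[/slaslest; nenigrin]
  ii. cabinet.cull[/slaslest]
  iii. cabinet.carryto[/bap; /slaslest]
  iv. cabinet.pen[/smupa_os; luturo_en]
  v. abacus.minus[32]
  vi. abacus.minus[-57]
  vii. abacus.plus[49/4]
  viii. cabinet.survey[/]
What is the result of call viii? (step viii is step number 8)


CALL cabinet.pen[p: /slaslest; c: nenigrin]
RET  created
CALL cabinet.cull[p: /slaslest]
RET  ok
CALL cabinet.carryto[s: /bap; d: /slaslest]
RET  ok
CALL cabinet.pen[p: /smupa_os; c: luturo_en]
RET  created
CALL abacus.minus[x: 32]
RET  -32
CALL abacus.minus[x: -57]
RET  25
CALL abacus.plus[x: 49/4]
RET  149/4
CALL cabinet.survey[p: /]
RET  [je, recro/, slaslest, smupa_os]

Answer: [je, recro/, slaslest, smupa_os]


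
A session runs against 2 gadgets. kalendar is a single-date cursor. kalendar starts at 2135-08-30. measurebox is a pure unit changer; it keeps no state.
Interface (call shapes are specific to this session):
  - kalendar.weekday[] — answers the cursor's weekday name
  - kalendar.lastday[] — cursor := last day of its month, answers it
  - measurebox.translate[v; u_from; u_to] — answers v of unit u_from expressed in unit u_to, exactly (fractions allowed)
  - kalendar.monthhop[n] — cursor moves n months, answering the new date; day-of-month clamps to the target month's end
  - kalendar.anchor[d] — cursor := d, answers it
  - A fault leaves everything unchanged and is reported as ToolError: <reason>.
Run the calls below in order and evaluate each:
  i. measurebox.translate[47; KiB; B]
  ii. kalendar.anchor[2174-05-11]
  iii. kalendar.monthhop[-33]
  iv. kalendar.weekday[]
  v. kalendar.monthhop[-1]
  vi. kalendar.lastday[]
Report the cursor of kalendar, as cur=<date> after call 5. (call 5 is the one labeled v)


Invoking measurebox.translate(v: 47, u_from: KiB, u_to: B), giving 48128.
Now I run kalendar.anchor(d: 2174-05-11): 2174-05-11.
Calling kalendar.monthhop(n: -33), and see 2171-08-11.
I use kalendar.weekday, yielding Sunday.
I call kalendar.monthhop(n: -1), and observe 2171-07-11.
Using kalendar.lastday(), giving 2171-07-31.

Answer: cur=2171-07-11


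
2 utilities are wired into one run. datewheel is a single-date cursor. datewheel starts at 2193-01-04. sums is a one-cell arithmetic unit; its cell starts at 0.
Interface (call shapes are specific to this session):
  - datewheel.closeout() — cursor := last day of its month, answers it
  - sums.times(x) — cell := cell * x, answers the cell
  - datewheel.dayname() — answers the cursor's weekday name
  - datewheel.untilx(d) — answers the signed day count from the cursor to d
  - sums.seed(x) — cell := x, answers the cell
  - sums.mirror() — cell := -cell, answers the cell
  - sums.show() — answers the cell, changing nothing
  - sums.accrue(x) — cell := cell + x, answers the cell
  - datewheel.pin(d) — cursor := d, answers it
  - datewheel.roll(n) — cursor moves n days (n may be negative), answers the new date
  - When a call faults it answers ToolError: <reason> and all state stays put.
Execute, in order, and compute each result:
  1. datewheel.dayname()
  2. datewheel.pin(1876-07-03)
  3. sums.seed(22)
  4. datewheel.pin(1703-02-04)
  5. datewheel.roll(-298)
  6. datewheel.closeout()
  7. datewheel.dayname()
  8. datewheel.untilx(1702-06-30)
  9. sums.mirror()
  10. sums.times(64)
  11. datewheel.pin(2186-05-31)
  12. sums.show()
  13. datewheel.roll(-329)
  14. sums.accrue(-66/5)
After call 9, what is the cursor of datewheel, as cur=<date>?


Answer: cur=1702-04-30

Derivation:
# datewheel.dayname() => Friday
# datewheel.pin(1876-07-03) => 1876-07-03
# sums.seed(22) => 22
# datewheel.pin(1703-02-04) => 1703-02-04
# datewheel.roll(-298) => 1702-04-12
# datewheel.closeout() => 1702-04-30
# datewheel.dayname() => Sunday
# datewheel.untilx(1702-06-30) => 61
# sums.mirror() => -22
# sums.times(64) => -1408
# datewheel.pin(2186-05-31) => 2186-05-31
# sums.show() => -1408
# datewheel.roll(-329) => 2185-07-06
# sums.accrue(-66/5) => -7106/5


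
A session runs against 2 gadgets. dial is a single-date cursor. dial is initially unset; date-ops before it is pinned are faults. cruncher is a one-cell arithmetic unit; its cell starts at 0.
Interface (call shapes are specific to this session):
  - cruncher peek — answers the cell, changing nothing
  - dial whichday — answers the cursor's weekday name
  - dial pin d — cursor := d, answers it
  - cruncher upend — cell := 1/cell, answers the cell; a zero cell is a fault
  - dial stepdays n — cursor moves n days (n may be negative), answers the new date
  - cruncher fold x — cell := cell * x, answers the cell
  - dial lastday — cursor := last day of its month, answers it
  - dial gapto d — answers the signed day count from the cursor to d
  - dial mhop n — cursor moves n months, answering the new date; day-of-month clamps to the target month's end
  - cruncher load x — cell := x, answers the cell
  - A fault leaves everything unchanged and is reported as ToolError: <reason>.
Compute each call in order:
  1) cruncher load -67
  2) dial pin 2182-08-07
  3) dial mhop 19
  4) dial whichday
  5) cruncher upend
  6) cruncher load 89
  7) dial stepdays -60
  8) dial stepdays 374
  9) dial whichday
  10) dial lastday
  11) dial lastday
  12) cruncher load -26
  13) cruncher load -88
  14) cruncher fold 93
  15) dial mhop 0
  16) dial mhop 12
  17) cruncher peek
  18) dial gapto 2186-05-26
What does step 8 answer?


Answer: 2185-01-15

Derivation:
·→ cruncher load(-67)
·← -67
·→ dial pin(2182-08-07)
·← 2182-08-07
·→ dial mhop(19)
·← 2184-03-07
·→ dial whichday()
·← Sunday
·→ cruncher upend()
·← -1/67
·→ cruncher load(89)
·← 89
·→ dial stepdays(-60)
·← 2184-01-07
·→ dial stepdays(374)
·← 2185-01-15
·→ dial whichday()
·← Saturday
·→ dial lastday()
·← 2185-01-31
·→ dial lastday()
·← 2185-01-31
·→ cruncher load(-26)
·← -26
·→ cruncher load(-88)
·← -88
·→ cruncher fold(93)
·← -8184
·→ dial mhop(0)
·← 2185-01-31
·→ dial mhop(12)
·← 2186-01-31
·→ cruncher peek()
·← -8184
·→ dial gapto(2186-05-26)
·← 115


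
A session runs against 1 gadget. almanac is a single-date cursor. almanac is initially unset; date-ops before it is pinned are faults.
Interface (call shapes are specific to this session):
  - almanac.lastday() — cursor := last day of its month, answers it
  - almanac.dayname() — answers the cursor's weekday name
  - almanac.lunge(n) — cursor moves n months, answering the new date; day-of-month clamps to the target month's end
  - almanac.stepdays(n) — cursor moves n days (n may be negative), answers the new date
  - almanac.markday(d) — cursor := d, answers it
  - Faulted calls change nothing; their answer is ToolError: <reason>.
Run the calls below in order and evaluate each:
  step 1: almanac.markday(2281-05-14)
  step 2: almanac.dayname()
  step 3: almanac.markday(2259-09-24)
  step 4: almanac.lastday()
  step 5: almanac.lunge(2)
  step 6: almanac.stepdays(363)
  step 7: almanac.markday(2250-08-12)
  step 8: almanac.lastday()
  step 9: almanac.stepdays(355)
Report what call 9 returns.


Using markday with 2281-05-14, giving 2281-05-14.
Using dayname(): Saturday.
Then markday with 2259-09-24, and get 2259-09-24.
Using lastday, — result: 2259-09-30.
I try lunge with 2, and observe 2259-11-30.
Next I call stepdays with 363, and see 2260-11-27.
Calling markday with 2250-08-12, and get 2250-08-12.
I use lastday, and observe 2250-08-31.
Next I call stepdays with 355: 2251-08-21.

Answer: 2251-08-21


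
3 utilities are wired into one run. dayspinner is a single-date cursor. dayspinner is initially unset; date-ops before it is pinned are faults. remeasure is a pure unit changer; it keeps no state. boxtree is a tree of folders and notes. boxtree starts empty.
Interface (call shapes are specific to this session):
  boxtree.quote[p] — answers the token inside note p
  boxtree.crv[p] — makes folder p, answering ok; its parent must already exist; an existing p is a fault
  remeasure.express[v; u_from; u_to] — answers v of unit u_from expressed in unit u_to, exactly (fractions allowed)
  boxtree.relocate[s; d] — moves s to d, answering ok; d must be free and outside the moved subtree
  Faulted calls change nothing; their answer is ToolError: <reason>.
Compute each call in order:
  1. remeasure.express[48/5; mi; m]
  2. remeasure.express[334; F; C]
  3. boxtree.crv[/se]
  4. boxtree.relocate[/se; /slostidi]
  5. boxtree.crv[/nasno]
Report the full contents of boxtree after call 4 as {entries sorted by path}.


Answer: {slostidi/}

Derivation:
// remeasure.express(v: 48/5, u_from: mi, u_to: m) ~> 9656064/625
// remeasure.express(v: 334, u_from: F, u_to: C) ~> 1510/9
// boxtree.crv(p: /se) ~> ok
// boxtree.relocate(s: /se, d: /slostidi) ~> ok
// boxtree.crv(p: /nasno) ~> ok


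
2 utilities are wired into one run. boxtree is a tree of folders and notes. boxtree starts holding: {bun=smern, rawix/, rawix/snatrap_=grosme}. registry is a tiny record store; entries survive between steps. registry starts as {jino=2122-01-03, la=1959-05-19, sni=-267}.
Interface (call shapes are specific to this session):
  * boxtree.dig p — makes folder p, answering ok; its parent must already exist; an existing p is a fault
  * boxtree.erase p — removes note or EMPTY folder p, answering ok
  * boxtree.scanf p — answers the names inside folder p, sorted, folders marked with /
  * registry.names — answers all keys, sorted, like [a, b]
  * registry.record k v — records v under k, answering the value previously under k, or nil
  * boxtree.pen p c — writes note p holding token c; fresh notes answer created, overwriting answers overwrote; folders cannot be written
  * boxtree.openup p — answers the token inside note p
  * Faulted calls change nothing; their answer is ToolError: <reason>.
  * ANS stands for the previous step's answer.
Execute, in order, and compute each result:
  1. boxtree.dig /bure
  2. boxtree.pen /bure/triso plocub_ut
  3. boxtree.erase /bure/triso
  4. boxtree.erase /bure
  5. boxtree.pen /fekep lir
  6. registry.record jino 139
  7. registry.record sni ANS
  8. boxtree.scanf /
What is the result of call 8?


→ dig(p: /bure)
← ok
→ pen(p: /bure/triso, c: plocub_ut)
← created
→ erase(p: /bure/triso)
← ok
→ erase(p: /bure)
← ok
→ pen(p: /fekep, c: lir)
← created
→ record(k: jino, v: 139)
← 2122-01-03
→ record(k: sni, v: ANS)
← -267
→ scanf(p: /)
← [bun, fekep, rawix/]

Answer: [bun, fekep, rawix/]


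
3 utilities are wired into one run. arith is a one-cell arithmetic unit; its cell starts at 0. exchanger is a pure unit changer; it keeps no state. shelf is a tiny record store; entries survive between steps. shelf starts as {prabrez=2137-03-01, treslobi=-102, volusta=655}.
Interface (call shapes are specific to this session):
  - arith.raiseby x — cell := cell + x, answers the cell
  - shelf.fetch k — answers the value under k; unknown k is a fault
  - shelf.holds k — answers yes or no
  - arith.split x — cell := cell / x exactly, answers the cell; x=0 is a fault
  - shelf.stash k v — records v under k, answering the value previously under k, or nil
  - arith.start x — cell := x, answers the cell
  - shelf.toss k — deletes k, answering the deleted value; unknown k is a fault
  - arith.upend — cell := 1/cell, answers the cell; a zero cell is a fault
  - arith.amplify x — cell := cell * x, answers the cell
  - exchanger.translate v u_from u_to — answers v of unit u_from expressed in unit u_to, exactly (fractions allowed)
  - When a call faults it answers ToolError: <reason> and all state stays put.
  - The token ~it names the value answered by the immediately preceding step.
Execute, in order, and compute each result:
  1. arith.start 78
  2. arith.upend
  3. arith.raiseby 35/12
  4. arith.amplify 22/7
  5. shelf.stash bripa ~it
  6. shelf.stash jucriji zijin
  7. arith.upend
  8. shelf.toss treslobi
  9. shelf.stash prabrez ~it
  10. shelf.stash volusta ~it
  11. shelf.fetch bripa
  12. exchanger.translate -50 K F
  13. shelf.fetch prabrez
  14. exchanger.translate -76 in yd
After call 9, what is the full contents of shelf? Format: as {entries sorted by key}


Step: start[78]
Result: 78
Step: upend[]
Result: 1/78
Step: raiseby[35/12]
Result: 457/156
Step: amplify[22/7]
Result: 5027/546
Step: stash[bripa; ~it]
Result: nil
Step: stash[jucriji; zijin]
Result: nil
Step: upend[]
Result: 546/5027
Step: toss[treslobi]
Result: -102
Step: stash[prabrez; ~it]
Result: 2137-03-01
Step: stash[volusta; ~it]
Result: 655
Step: fetch[bripa]
Result: 5027/546
Step: translate[-50; K; F]
Result: -54967/100
Step: fetch[prabrez]
Result: -102
Step: translate[-76; in; yd]
Result: -19/9

Answer: {bripa=5027/546, jucriji=zijin, prabrez=-102, volusta=655}


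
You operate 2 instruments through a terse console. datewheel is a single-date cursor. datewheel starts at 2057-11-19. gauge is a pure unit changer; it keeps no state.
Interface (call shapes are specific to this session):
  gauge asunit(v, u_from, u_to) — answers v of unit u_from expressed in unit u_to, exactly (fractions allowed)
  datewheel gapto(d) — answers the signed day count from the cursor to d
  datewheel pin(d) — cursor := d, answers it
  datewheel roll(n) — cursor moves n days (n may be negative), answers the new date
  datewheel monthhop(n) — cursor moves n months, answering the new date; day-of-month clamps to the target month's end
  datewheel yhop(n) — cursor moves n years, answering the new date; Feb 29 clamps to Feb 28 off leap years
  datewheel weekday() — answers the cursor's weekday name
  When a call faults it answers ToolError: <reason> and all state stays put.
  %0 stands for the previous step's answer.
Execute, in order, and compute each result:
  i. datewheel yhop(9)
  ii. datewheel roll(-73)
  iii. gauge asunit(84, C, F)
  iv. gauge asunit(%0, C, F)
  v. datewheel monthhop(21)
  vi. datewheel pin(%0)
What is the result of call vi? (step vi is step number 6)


I try datewheel yhop passing n='9', yielding 2066-11-19.
Calling datewheel roll passing n='-73', — result: 2066-09-07.
Calling gauge asunit passing v='84', u_from='C', u_to='F', giving 916/5.
Calling gauge asunit passing v='%0', u_from='C', u_to='F', giving 9044/25.
I call datewheel monthhop passing n='21', yielding 2068-06-07.
Calling datewheel pin passing d='%0', → 2068-06-07.

Answer: 2068-06-07


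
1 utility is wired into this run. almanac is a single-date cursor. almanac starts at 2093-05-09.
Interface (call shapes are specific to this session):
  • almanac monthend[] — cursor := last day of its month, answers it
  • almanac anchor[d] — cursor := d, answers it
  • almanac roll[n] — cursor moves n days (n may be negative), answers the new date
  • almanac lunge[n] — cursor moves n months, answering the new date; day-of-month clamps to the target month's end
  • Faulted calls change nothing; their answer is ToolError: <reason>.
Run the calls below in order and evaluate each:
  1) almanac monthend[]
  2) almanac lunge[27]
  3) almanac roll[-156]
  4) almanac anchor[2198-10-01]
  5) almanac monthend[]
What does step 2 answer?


Answer: 2095-08-31

Derivation:
> almanac monthend
= 2093-05-31
> almanac lunge n: 27
= 2095-08-31
> almanac roll n: -156
= 2095-03-28
> almanac anchor d: 2198-10-01
= 2198-10-01
> almanac monthend
= 2198-10-31


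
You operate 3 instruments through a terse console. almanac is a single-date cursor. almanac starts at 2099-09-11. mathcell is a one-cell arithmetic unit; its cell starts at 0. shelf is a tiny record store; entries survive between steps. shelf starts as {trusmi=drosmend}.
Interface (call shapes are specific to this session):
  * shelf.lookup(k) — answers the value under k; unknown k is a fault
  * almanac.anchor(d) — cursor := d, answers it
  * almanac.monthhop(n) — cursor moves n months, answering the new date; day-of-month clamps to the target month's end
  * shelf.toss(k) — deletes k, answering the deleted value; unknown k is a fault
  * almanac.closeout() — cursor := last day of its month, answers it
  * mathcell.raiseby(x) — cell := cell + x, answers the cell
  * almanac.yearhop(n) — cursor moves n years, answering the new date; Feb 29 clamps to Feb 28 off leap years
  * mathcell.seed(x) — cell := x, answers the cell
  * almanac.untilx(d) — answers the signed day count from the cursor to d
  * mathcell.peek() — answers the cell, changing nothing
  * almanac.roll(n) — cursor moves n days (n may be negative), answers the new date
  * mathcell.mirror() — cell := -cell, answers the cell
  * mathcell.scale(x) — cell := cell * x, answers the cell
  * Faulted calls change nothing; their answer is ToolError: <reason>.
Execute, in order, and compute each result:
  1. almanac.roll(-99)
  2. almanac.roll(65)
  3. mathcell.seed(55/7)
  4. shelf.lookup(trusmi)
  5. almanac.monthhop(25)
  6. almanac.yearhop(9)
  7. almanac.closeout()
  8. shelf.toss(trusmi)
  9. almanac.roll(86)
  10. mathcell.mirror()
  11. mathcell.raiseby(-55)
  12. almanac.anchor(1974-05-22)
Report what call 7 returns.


~$ roll -99
[out] 2099-06-04
~$ roll 65
[out] 2099-08-08
~$ seed 55/7
[out] 55/7
~$ lookup trusmi
[out] drosmend
~$ monthhop 25
[out] 2101-09-08
~$ yearhop 9
[out] 2110-09-08
~$ closeout
[out] 2110-09-30
~$ toss trusmi
[out] drosmend
~$ roll 86
[out] 2110-12-25
~$ mirror
[out] -55/7
~$ raiseby -55
[out] -440/7
~$ anchor 1974-05-22
[out] 1974-05-22

Answer: 2110-09-30


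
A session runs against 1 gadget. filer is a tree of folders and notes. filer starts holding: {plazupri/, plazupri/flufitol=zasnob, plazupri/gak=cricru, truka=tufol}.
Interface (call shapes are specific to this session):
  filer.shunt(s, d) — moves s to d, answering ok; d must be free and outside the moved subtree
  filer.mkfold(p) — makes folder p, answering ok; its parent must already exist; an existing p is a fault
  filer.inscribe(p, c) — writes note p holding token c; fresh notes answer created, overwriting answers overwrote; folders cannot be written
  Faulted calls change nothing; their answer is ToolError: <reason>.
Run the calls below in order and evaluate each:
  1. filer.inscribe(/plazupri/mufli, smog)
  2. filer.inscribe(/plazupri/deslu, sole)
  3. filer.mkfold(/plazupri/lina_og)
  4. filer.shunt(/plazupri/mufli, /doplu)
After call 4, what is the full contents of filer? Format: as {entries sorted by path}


Answer: {doplu=smog, plazupri/, plazupri/deslu=sole, plazupri/flufitol=zasnob, plazupri/gak=cricru, plazupri/lina_og/, truka=tufol}

Derivation:
I use filer.inscribe(p→/plazupri/mufli, c→smog), and observe created.
I run filer.inscribe(p→/plazupri/deslu, c→sole), and observe created.
I use filer.mkfold(p→/plazupri/lina_og), and get ok.
Using filer.shunt(s→/plazupri/mufli, d→/doplu): ok.


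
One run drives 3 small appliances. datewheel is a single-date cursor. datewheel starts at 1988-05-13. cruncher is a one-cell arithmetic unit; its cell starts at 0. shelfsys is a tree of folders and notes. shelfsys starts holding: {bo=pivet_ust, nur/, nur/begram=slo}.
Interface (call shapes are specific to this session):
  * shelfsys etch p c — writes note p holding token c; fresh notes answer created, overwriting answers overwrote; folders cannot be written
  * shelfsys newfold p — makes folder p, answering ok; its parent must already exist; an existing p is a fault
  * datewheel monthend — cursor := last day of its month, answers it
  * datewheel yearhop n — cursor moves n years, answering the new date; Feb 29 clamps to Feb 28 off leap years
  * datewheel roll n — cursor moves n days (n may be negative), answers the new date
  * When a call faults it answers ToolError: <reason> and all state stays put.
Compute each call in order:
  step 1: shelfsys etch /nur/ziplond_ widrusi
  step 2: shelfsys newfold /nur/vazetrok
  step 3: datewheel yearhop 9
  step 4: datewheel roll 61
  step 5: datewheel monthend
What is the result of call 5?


Answer: 1997-07-31

Derivation:
-> shelfsys etch(/nur/ziplond_, widrusi)
<- created
-> shelfsys newfold(/nur/vazetrok)
<- ok
-> datewheel yearhop(9)
<- 1997-05-13
-> datewheel roll(61)
<- 1997-07-13
-> datewheel monthend()
<- 1997-07-31


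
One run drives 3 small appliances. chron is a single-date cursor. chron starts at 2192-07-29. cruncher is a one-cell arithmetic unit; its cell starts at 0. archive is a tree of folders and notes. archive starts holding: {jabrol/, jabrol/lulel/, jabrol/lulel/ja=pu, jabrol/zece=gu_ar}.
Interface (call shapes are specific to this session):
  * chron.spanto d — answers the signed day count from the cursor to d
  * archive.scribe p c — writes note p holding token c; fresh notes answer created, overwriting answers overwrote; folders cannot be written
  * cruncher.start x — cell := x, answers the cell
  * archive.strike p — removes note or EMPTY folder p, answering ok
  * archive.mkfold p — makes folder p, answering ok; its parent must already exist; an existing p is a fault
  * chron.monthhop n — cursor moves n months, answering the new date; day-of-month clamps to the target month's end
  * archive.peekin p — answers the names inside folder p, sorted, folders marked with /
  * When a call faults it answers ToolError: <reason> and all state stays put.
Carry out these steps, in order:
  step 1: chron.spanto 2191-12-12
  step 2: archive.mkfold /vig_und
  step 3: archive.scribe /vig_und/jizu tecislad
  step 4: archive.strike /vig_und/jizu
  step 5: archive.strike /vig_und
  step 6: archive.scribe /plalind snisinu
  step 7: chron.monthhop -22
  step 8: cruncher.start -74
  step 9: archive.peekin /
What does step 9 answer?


Answer: [jabrol/, plalind]

Derivation:
Step: chron.spanto[d: 2191-12-12]
Result: -230
Step: archive.mkfold[p: /vig_und]
Result: ok
Step: archive.scribe[p: /vig_und/jizu; c: tecislad]
Result: created
Step: archive.strike[p: /vig_und/jizu]
Result: ok
Step: archive.strike[p: /vig_und]
Result: ok
Step: archive.scribe[p: /plalind; c: snisinu]
Result: created
Step: chron.monthhop[n: -22]
Result: 2190-09-29
Step: cruncher.start[x: -74]
Result: -74
Step: archive.peekin[p: /]
Result: [jabrol/, plalind]


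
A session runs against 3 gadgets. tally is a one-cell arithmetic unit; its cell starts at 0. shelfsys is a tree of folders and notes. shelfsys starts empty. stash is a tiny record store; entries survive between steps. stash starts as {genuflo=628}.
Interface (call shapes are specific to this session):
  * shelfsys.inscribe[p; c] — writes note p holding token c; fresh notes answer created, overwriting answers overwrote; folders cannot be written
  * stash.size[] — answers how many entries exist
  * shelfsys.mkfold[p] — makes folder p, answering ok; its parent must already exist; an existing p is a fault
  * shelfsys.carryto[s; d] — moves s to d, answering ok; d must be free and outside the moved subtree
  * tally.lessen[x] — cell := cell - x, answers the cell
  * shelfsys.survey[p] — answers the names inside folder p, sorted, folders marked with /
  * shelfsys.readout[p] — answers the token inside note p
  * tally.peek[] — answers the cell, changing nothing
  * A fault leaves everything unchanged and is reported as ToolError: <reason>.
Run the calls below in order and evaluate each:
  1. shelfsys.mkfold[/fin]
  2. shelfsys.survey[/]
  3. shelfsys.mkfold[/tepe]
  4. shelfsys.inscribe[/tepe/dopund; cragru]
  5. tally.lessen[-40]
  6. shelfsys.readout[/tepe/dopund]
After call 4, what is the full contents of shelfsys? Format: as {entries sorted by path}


Calling shelfsys.mkfold using p='/fin', → ok.
I invoke shelfsys.survey using p='/', and get [fin/].
Then shelfsys.mkfold using p='/tepe', giving ok.
Calling shelfsys.inscribe using p='/tepe/dopund', c='cragru', — result: created.
Invoking tally.lessen using x='-40', and get 40.
I try shelfsys.readout using p='/tepe/dopund', giving cragru.

Answer: {fin/, tepe/, tepe/dopund=cragru}


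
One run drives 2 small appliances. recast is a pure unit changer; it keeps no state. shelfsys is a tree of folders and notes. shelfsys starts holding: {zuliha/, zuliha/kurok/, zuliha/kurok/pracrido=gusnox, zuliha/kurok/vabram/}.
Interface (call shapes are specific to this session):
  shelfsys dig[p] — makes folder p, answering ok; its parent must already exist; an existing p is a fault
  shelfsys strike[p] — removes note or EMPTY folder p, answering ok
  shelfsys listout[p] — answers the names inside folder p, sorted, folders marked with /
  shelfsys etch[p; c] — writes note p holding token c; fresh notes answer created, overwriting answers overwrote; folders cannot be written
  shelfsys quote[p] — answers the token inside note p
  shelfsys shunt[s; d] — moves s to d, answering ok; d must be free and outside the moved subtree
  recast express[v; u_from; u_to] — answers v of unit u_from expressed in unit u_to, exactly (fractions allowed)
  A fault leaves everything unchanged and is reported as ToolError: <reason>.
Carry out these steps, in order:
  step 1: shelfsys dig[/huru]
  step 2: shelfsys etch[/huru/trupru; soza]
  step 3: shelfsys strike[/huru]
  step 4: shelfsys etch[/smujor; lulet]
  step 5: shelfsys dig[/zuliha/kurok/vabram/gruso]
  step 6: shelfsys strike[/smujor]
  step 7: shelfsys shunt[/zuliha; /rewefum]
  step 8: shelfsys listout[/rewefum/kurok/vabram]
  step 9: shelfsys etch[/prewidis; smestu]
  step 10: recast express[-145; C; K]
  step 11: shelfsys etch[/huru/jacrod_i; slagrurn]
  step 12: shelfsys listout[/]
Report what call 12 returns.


Answer: [huru/, prewidis, rewefum/]

Derivation:
==> shelfsys dig(p: /huru)
<== ok
==> shelfsys etch(p: /huru/trupru, c: soza)
<== created
==> shelfsys strike(p: /huru)
<== ToolError: not empty
==> shelfsys etch(p: /smujor, c: lulet)
<== created
==> shelfsys dig(p: /zuliha/kurok/vabram/gruso)
<== ok
==> shelfsys strike(p: /smujor)
<== ok
==> shelfsys shunt(s: /zuliha, d: /rewefum)
<== ok
==> shelfsys listout(p: /rewefum/kurok/vabram)
<== [gruso/]
==> shelfsys etch(p: /prewidis, c: smestu)
<== created
==> recast express(v: -145, u_from: C, u_to: K)
<== 2563/20
==> shelfsys etch(p: /huru/jacrod_i, c: slagrurn)
<== created
==> shelfsys listout(p: /)
<== [huru/, prewidis, rewefum/]


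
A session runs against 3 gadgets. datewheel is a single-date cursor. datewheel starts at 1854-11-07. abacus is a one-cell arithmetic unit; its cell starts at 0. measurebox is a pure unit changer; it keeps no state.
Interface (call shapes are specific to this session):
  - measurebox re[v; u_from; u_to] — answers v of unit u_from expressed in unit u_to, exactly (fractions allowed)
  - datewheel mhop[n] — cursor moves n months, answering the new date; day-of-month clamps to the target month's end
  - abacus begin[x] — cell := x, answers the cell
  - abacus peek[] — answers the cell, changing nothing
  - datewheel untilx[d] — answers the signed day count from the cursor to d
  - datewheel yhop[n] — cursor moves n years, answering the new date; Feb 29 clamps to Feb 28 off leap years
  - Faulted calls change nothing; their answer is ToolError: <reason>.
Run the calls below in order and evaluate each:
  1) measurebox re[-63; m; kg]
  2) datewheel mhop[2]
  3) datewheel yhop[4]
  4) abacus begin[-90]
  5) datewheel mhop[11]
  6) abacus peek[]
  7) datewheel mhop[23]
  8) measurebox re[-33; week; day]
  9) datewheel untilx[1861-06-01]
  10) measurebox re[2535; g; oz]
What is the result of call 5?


# measurebox re(v='-63', u_from='m', u_to='kg') == ToolError: incompatible units
# datewheel mhop(n='2') == 1855-01-07
# datewheel yhop(n='4') == 1859-01-07
# abacus begin(x='-90') == -90
# datewheel mhop(n='11') == 1859-12-07
# abacus peek() == -90
# datewheel mhop(n='23') == 1861-11-07
# measurebox re(v='-33', u_from='week', u_to='day') == -231
# datewheel untilx(d='1861-06-01') == -159
# measurebox re(v='2535', u_from='g', u_to='oz') == 4056000000/45359237

Answer: 1859-12-07


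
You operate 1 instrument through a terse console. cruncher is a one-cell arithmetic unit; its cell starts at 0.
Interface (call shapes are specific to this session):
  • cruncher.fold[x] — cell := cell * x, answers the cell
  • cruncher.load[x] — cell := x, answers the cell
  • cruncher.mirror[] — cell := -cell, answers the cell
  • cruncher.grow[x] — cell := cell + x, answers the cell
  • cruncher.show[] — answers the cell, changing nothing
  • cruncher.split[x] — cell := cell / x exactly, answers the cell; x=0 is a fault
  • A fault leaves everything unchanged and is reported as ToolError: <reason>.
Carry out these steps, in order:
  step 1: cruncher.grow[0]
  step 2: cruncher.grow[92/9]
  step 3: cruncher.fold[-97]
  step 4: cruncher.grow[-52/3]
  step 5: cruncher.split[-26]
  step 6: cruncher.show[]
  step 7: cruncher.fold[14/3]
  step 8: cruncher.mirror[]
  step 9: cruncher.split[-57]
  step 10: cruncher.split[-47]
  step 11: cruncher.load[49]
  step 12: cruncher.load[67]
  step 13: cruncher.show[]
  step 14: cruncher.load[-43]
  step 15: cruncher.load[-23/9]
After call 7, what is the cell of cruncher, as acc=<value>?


% 1. cruncher.grow(0) : 0
% 2. cruncher.grow(92/9) : 92/9
% 3. cruncher.fold(-97) : -8924/9
% 4. cruncher.grow(-52/3) : -9080/9
% 5. cruncher.split(-26) : 4540/117
% 6. cruncher.show() : 4540/117
% 7. cruncher.fold(14/3) : 63560/351
% 8. cruncher.mirror() : -63560/351
% 9. cruncher.split(-57) : 63560/20007
% 10. cruncher.split(-47) : -63560/940329
% 11. cruncher.load(49) : 49
% 12. cruncher.load(67) : 67
% 13. cruncher.show() : 67
% 14. cruncher.load(-43) : -43
% 15. cruncher.load(-23/9) : -23/9

Answer: acc=63560/351


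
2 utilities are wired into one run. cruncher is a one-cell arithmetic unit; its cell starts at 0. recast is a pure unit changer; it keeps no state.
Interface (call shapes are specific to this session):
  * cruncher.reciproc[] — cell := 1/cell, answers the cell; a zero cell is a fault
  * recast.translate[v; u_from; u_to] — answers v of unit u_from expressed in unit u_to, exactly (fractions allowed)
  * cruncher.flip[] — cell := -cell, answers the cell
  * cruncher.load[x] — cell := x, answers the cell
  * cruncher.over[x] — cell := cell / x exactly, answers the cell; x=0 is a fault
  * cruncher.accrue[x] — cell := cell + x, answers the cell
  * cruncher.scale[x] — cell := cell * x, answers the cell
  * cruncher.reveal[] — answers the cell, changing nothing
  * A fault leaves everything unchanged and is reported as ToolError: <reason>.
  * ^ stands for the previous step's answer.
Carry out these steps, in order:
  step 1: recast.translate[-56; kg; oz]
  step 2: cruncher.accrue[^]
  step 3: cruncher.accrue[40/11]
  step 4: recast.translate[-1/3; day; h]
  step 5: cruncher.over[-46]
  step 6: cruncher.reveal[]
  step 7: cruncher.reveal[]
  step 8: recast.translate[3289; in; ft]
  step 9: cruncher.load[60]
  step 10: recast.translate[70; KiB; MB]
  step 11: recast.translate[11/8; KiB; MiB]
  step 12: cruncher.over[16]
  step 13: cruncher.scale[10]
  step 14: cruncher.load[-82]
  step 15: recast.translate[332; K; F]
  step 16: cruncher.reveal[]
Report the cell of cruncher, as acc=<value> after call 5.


Answer: acc=6388218380/149037493

Derivation:
-> recast.translate(v='-56', u_from='kg', u_to='oz')
<- -12800000000/6479891
-> cruncher.accrue(x='^')
<- -12800000000/6479891
-> cruncher.accrue(x='40/11')
<- -12776436760/6479891
-> recast.translate(v='-1/3', u_from='day', u_to='h')
<- -8
-> cruncher.over(x='-46')
<- 6388218380/149037493
-> cruncher.reveal()
<- 6388218380/149037493
-> cruncher.reveal()
<- 6388218380/149037493
-> recast.translate(v='3289', u_from='in', u_to='ft')
<- 3289/12
-> cruncher.load(x='60')
<- 60
-> recast.translate(v='70', u_from='KiB', u_to='MB')
<- 224/3125
-> recast.translate(v='11/8', u_from='KiB', u_to='MiB')
<- 11/8192
-> cruncher.over(x='16')
<- 15/4
-> cruncher.scale(x='10')
<- 75/2
-> cruncher.load(x='-82')
<- -82
-> recast.translate(v='332', u_from='K', u_to='F')
<- 13793/100
-> cruncher.reveal()
<- -82


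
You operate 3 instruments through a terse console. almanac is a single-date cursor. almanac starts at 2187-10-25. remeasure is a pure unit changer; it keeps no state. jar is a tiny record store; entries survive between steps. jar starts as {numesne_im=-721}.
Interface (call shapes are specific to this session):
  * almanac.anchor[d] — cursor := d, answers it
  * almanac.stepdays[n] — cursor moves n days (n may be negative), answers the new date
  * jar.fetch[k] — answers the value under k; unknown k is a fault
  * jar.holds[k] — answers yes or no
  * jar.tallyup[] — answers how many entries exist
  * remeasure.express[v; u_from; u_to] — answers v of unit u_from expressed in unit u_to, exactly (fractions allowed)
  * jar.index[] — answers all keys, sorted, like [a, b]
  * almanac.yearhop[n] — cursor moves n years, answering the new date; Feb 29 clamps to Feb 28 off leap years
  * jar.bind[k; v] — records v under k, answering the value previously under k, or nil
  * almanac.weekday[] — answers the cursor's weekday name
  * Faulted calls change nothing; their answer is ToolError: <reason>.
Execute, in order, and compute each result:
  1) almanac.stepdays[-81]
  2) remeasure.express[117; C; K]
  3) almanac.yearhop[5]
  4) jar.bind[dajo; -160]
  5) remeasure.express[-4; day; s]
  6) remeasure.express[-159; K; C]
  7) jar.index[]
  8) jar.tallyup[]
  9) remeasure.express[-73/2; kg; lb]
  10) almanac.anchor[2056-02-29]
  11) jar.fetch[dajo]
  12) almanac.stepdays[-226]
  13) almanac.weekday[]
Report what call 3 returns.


Answer: 2192-08-05

Derivation:
% almanac.stepdays n: -81
[out] 2187-08-05
% remeasure.express v: 117 u_from: C u_to: K
[out] 7803/20
% almanac.yearhop n: 5
[out] 2192-08-05
% jar.bind k: dajo v: -160
[out] nil
% remeasure.express v: -4 u_from: day u_to: s
[out] -345600
% remeasure.express v: -159 u_from: K u_to: C
[out] -8643/20
% jar.index
[out] [dajo, numesne_im]
% jar.tallyup
[out] 2
% remeasure.express v: -73/2 u_from: kg u_to: lb
[out] -3650000000/45359237
% almanac.anchor d: 2056-02-29
[out] 2056-02-29
% jar.fetch k: dajo
[out] -160
% almanac.stepdays n: -226
[out] 2055-07-18
% almanac.weekday
[out] Sunday


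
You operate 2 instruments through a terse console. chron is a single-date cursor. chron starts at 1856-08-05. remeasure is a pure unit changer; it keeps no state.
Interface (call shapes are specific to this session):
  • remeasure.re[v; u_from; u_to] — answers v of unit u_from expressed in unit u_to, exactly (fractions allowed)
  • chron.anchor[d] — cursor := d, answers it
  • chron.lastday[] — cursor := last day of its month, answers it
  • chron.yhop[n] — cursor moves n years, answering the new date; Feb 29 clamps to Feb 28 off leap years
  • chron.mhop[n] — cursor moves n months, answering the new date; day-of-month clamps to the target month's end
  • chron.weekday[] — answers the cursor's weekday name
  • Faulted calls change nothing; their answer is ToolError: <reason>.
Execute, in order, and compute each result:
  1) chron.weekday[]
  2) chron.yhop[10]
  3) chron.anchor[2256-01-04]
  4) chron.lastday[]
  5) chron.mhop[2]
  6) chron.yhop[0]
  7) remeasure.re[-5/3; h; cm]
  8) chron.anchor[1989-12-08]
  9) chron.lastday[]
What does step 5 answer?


Now I run chron.weekday, and see Tuesday.
Invoking chron.yhop passing n=10, yielding 1866-08-05.
Next I call chron.anchor passing d=2256-01-04: 2256-01-04.
Calling chron.lastday(), → 2256-01-31.
I try chron.mhop passing n=2: 2256-03-31.
Now I run chron.yhop passing n=0, giving 2256-03-31.
Next I call remeasure.re passing v=-5/3, u_from=h, u_to=cm, which returns ToolError: incompatible units.
Calling chron.anchor passing d=1989-12-08, → 1989-12-08.
I invoke chron.lastday(), and observe 1989-12-31.

Answer: 2256-03-31
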